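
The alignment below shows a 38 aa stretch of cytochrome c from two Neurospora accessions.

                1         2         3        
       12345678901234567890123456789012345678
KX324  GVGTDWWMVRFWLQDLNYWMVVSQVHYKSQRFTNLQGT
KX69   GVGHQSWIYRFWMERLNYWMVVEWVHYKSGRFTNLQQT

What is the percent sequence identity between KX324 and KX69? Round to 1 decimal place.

Mismatches occur at site 4 (T↔H), site 5 (D↔Q), site 6 (W↔S), site 8 (M↔I), site 9 (V↔Y), site 13 (L↔M), site 14 (Q↔E), site 15 (D↔R), site 23 (S↔E), site 24 (Q↔W), site 30 (Q↔G), site 37 (G↔Q).
26 of the 38 sites match, so the percent identity is 26/38 × 100 = 68.4%.

68.4%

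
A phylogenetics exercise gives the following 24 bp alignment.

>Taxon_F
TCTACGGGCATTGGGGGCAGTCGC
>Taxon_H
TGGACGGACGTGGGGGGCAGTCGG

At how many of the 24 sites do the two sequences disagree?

6

The sequences differ at positions 2 (C/G), 3 (T/G), 8 (G/A), 10 (A/G), 12 (T/G), 24 (C/G).
That gives 6 mismatches out of 24 aligned sites, so the Hamming distance is 6.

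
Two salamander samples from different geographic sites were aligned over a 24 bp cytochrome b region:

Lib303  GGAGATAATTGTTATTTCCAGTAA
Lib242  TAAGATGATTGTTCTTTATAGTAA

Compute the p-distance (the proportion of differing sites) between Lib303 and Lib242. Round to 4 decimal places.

Differing sites — 1:G/T; 2:G/A; 7:A/G; 14:A/C; 18:C/A; 19:C/T.
There are 6 differences over 24 sites, so p = 6/24 = 0.2500.

0.2500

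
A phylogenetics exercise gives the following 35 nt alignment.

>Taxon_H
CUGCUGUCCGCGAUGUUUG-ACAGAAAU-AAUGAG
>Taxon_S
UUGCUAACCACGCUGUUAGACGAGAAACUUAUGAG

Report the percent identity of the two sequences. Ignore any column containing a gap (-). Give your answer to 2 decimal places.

69.70%

Excluding the 2 gap columns leaves 33 comparable sites.
The sequences differ at positions 1 (C/U), 6 (G/A), 7 (U/A), 10 (G/A), 13 (A/C), 18 (U/A), 21 (A/C), 22 (C/G), 28 (U/C), 30 (A/U).
23 of the 33 comparable sites match, so the percent identity is 23/33 × 100 = 69.70%.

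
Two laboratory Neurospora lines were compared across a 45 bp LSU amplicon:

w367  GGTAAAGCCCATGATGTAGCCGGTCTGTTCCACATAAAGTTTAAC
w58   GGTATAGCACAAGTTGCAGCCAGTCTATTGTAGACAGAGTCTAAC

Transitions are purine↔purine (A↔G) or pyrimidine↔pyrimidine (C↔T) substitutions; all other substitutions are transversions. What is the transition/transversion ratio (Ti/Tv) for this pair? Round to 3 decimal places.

Mismatches occur at site 5 (A↔T, transversion), site 9 (C↔A, transversion), site 12 (T↔A, transversion), site 14 (A↔T, transversion), site 17 (T↔C, transition), site 22 (G↔A, transition), site 27 (G↔A, transition), site 30 (C↔G, transversion), site 31 (C↔T, transition), site 33 (C↔G, transversion), site 35 (T↔C, transition), site 37 (A↔G, transition), site 41 (T↔C, transition).
Of the 13 differences, 7 transitions and 6 transversions, so Ti/Tv = 7/6 = 1.167.

1.167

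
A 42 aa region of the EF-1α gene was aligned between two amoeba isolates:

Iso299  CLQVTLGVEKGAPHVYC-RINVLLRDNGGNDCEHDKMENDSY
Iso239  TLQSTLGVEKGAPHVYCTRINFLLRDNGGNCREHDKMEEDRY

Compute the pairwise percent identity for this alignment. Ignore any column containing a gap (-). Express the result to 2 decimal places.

82.93%

Excluding the 1 gap column leaves 41 comparable sites.
The sequences differ at positions 1 (C/T), 4 (V/S), 22 (V/F), 31 (D/C), 32 (C/R), 39 (N/E), 41 (S/R).
34 of the 41 comparable sites match, so the percent identity is 34/41 × 100 = 82.93%.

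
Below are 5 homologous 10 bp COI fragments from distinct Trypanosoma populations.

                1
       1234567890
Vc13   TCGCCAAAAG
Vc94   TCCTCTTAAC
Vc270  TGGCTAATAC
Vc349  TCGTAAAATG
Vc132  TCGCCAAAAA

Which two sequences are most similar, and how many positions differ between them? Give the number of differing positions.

1

Pairwise Hamming distances:
  Vc13 vs Vc94: 5
  Vc13 vs Vc270: 4
  Vc13 vs Vc349: 3
  Vc13 vs Vc132: 1
  Vc94 vs Vc270: 7
  Vc94 vs Vc349: 6
  Vc94 vs Vc132: 5
  Vc270 vs Vc349: 6
  Vc270 vs Vc132: 4
  Vc349 vs Vc132: 4
The smallest is 1, between Vc13 and Vc132.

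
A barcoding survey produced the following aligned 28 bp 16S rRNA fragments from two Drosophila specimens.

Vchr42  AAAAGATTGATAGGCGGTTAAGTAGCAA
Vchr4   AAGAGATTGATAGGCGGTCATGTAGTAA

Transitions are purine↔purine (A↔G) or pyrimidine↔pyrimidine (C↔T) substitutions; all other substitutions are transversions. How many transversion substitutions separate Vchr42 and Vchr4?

1

The sequences differ at positions 3 (A/G, transition), 19 (T/C, transition), 21 (A/T, transversion), 26 (C/T, transition).
Of the 4 differences, 3 transitions and 1 transversion, so the answer is 1.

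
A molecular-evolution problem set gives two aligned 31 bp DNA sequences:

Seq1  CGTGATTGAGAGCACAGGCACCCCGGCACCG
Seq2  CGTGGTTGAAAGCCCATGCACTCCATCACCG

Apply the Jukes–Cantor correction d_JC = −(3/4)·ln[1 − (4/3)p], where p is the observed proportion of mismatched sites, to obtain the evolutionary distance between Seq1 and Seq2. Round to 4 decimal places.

Differing sites — 5:A/G; 10:G/A; 14:A/C; 17:G/T; 22:C/T; 25:G/A; 26:G/T.
p = 7/31 = 0.225806.
d = −0.75 · ln(1 − (4/3)·0.225806) = −0.75 · ln(0.698925) = −0.75 · (-0.358212) = 0.2687.

0.2687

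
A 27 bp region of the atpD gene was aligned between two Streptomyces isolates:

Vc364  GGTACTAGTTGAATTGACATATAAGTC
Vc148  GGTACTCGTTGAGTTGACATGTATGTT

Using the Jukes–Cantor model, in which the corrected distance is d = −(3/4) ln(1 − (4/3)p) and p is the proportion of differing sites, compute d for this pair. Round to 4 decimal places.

0.2127

Differing sites — 7:A/C; 13:A/G; 21:A/G; 24:A/T; 27:C/T.
p = 5/27 = 0.185185.
d = −0.75 · ln(1 − (4/3)·0.185185) = −0.75 · ln(0.753087) = −0.75 · (-0.283575) = 0.2127.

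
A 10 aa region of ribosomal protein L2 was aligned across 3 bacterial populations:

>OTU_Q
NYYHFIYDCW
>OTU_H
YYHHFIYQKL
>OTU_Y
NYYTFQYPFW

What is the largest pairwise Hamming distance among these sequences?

7

Pairwise Hamming distances:
  OTU_Q vs OTU_H: 5
  OTU_Q vs OTU_Y: 4
  OTU_H vs OTU_Y: 7
The largest is 7, between OTU_H and OTU_Y.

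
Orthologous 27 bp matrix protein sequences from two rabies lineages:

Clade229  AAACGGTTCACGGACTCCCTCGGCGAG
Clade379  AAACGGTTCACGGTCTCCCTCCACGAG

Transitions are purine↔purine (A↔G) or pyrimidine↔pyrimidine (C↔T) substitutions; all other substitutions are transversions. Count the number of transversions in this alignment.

2

Differing sites — 14:A/T (Tv); 22:G/C (Tv); 23:G/A (Ti).
Of the 3 differences, 1 transition and 2 transversions, so the answer is 2.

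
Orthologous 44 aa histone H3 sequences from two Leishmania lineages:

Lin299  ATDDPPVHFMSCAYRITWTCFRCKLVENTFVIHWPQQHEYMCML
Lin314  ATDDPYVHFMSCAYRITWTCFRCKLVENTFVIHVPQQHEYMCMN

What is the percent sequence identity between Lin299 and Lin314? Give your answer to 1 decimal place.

93.2%

The sequences differ at positions 6 (P/Y), 34 (W/V), 44 (L/N).
41 of the 44 sites match, so the percent identity is 41/44 × 100 = 93.2%.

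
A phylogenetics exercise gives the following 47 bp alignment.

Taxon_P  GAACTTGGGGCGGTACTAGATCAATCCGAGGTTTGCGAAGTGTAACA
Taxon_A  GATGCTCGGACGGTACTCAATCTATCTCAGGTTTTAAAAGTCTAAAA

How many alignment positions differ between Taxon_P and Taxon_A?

The sequences differ at positions 3 (A/T), 4 (C/G), 5 (T/C), 7 (G/C), 10 (G/A), 18 (A/C), 19 (G/A), 23 (A/T), 27 (C/T), 28 (G/C), 35 (G/T), 36 (C/A), 37 (G/A), 42 (G/C), 46 (C/A).
That gives 15 mismatches out of 47 aligned sites, so the Hamming distance is 15.

15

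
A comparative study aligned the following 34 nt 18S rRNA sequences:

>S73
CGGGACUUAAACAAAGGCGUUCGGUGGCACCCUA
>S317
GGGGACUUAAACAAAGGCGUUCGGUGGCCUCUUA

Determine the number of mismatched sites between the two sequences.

4

Mismatches occur at site 1 (C→G), site 29 (A→C), site 30 (C→U), site 32 (C→U).
That gives 4 mismatches out of 34 aligned sites, so the Hamming distance is 4.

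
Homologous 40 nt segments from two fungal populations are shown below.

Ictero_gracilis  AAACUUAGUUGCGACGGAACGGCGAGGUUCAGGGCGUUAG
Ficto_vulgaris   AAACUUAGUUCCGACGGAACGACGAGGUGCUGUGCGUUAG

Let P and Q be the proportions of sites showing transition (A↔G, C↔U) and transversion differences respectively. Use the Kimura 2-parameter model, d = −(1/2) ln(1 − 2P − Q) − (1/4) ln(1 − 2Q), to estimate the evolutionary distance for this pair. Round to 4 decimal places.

The sequences differ at positions 11 (G/C, transversion), 22 (G/A, transition), 29 (U/G, transversion), 31 (A/U, transversion), 33 (G/U, transversion).
Of the 5 differences, 1 transition and 4 transversions over 40 sites: P = 1/40 = 0.025000, Q = 4/40 = 0.100000.
d = −0.5·ln(0.850000) − 0.25·ln(0.800000) = −0.5·(-0.162519) − 0.25·(-0.223144) = 0.1370.

0.1370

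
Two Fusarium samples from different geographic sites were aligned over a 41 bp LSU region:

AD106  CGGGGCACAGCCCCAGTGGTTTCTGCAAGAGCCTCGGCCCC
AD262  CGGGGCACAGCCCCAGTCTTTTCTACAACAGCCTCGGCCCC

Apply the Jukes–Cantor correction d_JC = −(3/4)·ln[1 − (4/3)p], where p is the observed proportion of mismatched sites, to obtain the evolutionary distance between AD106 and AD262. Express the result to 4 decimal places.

0.1045

Mismatches occur at site 18 (G→C), site 19 (G→T), site 25 (G→A), site 29 (G→C).
p = 4/41 = 0.097561.
d = −0.75 · ln(1 − (4/3)·0.097561) = −0.75 · ln(0.869919) = −0.75 · (-0.139355) = 0.1045.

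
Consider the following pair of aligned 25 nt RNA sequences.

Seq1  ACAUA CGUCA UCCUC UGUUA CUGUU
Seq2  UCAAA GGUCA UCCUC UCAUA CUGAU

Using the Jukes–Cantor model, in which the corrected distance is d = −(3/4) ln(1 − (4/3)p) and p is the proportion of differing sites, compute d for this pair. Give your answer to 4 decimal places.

Differing sites — 1:A/U; 4:U/A; 6:C/G; 17:G/C; 18:U/A; 24:U/A.
p = 6/25 = 0.240000.
d = −0.75 · ln(1 − (4/3)·0.240000) = −0.75 · ln(0.680000) = −0.75 · (-0.385662) = 0.2892.

0.2892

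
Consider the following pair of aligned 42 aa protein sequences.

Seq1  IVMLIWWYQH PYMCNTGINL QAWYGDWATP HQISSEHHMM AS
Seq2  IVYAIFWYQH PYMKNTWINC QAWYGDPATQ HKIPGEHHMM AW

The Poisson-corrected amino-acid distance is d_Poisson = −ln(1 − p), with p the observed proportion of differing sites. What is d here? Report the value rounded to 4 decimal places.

0.3365

Mismatches occur at site 3 (M/Y), site 4 (L/A), site 6 (W/F), site 14 (C/K), site 17 (G/W), site 20 (L/C), site 27 (W/P), site 30 (P/Q), site 32 (Q/K), site 34 (S/P), site 35 (S/G), site 42 (S/W).
p = 12/42 = 0.285714.
d = −ln(1 − 0.285714) = −ln(0.714286) = 0.3365.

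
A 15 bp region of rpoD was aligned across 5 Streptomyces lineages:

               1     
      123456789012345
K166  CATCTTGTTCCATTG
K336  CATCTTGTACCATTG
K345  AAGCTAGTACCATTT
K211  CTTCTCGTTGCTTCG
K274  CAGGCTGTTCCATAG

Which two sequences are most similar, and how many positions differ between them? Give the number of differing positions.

1

Pairwise Hamming distances:
  K166 vs K336: 1
  K166 vs K345: 5
  K166 vs K211: 5
  K166 vs K274: 4
  K336 vs K345: 4
  K336 vs K211: 6
  K336 vs K274: 5
  K345 vs K211: 9
  K345 vs K274: 7
  K211 vs K274: 8
The smallest is 1, between K166 and K336.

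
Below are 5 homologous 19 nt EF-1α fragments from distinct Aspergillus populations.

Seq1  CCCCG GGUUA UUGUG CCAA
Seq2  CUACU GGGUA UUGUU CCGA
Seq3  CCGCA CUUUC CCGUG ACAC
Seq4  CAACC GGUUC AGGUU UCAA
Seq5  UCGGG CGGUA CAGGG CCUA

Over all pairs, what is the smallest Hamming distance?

Pairwise Hamming distances:
  Seq1 vs Seq2: 6
  Seq1 vs Seq3: 9
  Seq1 vs Seq4: 8
  Seq1 vs Seq5: 9
  Seq2 vs Seq3: 13
  Seq2 vs Seq4: 8
  Seq2 vs Seq5: 11
  Seq3 vs Seq4: 10
  Seq3 vs Seq5: 11
  Seq4 vs Seq5: 14
The smallest is 6, between Seq1 and Seq2.

6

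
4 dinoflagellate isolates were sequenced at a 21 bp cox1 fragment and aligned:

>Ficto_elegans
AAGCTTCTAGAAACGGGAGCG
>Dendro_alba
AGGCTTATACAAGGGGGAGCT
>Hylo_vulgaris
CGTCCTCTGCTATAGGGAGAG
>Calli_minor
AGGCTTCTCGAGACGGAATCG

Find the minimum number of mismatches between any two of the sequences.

Pairwise Hamming distances:
  Ficto_elegans vs Dendro_alba: 6
  Ficto_elegans vs Hylo_vulgaris: 10
  Ficto_elegans vs Calli_minor: 5
  Dendro_alba vs Hylo_vulgaris: 10
  Dendro_alba vs Calli_minor: 9
  Hylo_vulgaris vs Calli_minor: 12
The smallest is 5, between Ficto_elegans and Calli_minor.

5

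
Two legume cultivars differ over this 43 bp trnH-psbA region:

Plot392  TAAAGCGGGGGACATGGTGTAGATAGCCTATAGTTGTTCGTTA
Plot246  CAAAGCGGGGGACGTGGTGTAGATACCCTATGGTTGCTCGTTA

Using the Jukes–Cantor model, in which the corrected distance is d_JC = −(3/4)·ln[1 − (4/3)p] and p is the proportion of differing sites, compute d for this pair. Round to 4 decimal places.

0.1263

Mismatches occur at site 1 (T↔C), site 14 (A↔G), site 26 (G↔C), site 32 (A↔G), site 37 (T↔C).
p = 5/43 = 0.116279.
d = −0.75 · ln(1 − (4/3)·0.116279) = −0.75 · ln(0.844961) = −0.75 · (-0.168465) = 0.1263.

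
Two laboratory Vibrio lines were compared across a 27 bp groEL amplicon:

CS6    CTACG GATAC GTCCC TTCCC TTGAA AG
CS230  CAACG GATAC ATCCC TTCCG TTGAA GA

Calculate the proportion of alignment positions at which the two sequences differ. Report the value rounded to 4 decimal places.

0.1852

Differing sites — 2:T/A; 11:G/A; 20:C/G; 26:A/G; 27:G/A.
There are 5 differences over 27 sites, so p = 5/27 = 0.1852.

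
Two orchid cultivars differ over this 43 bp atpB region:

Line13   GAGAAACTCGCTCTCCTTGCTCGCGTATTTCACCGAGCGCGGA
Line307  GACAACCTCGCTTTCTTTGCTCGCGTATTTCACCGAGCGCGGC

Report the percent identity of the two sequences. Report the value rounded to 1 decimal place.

88.4%

Differing sites — 3:G/C; 6:A/C; 13:C/T; 16:C/T; 43:A/C.
38 of the 43 sites match, so the percent identity is 38/43 × 100 = 88.4%.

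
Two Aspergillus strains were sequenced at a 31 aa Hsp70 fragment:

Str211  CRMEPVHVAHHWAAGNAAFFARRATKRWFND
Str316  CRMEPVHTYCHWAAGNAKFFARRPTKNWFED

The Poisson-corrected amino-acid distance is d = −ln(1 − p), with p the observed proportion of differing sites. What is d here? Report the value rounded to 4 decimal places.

0.2559

Differing sites — 8:V/T; 9:A/Y; 10:H/C; 18:A/K; 24:A/P; 27:R/N; 30:N/E.
p = 7/31 = 0.225806.
d = −ln(1 − 0.225806) = −ln(0.774194) = 0.2559.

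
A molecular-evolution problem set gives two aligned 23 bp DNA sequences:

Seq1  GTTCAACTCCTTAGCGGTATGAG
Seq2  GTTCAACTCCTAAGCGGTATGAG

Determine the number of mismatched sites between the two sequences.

1

A single mismatch occurs at site 12 (T/A).
That gives 1 mismatch out of 23 aligned sites, so the Hamming distance is 1.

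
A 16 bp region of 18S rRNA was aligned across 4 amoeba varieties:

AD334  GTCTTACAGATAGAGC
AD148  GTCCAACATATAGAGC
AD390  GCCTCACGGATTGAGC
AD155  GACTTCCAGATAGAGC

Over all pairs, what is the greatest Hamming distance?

Pairwise Hamming distances:
  AD334 vs AD148: 3
  AD334 vs AD390: 4
  AD334 vs AD155: 2
  AD148 vs AD390: 6
  AD148 vs AD155: 5
  AD390 vs AD155: 5
The largest is 6, between AD148 and AD390.

6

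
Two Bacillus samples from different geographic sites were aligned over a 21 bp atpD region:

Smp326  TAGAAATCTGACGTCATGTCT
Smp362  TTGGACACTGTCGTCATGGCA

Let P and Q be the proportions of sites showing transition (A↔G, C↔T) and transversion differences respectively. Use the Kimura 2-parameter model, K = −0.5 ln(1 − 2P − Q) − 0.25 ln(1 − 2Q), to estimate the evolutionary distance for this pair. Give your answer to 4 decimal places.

0.4516

Mismatches occur at site 2 (A/T, transversion), site 4 (A/G, transition), site 6 (A/C, transversion), site 7 (T/A, transversion), site 11 (A/T, transversion), site 19 (T/G, transversion), site 21 (T/A, transversion).
Of the 7 differences, 1 transition and 6 transversions over 21 sites: P = 1/21 = 0.047619, Q = 6/21 = 0.285714.
d = −0.5·ln(0.619048) − 0.25·ln(0.428572) = −0.5·(-0.479572) − 0.25·(-0.847297) = 0.4516.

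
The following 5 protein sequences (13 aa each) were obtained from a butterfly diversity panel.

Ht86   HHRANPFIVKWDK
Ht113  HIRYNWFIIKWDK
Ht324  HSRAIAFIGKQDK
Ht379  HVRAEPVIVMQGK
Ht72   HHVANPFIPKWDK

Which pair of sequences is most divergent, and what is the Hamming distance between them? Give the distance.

9

Pairwise Hamming distances:
  Ht86 vs Ht113: 4
  Ht86 vs Ht324: 5
  Ht86 vs Ht379: 6
  Ht86 vs Ht72: 2
  Ht113 vs Ht324: 6
  Ht113 vs Ht379: 9
  Ht113 vs Ht72: 5
  Ht324 vs Ht379: 7
  Ht324 vs Ht72: 6
  Ht379 vs Ht72: 8
The largest is 9, between Ht113 and Ht379.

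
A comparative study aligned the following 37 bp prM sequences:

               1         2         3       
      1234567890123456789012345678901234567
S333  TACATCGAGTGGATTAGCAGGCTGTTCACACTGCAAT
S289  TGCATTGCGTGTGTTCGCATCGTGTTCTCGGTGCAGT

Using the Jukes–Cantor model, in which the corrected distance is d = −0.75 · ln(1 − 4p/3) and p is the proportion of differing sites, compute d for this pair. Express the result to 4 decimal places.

The sequences differ at positions 2 (A/G), 6 (C/T), 8 (A/C), 12 (G/T), 13 (A/G), 16 (A/C), 20 (G/T), 21 (G/C), 22 (C/G), 28 (A/T), 30 (A/G), 31 (C/G), 36 (A/G).
p = 13/37 = 0.351351.
d = −0.75 · ln(1 − (4/3)·0.351351) = −0.75 · ln(0.531532) = −0.75 · (-0.631992) = 0.4740.

0.4740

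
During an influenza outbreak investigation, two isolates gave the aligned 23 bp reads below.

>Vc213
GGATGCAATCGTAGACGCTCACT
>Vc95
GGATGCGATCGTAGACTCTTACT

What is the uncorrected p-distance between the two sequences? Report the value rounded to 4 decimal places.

The sequences differ at positions 7 (A/G), 17 (G/T), 20 (C/T).
There are 3 differences over 23 sites, so p = 3/23 = 0.1304.

0.1304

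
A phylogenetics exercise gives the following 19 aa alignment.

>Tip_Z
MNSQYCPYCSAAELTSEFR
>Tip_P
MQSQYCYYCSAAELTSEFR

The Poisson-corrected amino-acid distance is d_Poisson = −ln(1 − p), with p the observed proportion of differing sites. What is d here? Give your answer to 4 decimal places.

Differing sites — 2:N/Q; 7:P/Y.
p = 2/19 = 0.105263.
d = −ln(1 − 0.105263) = −ln(0.894737) = 0.1112.

0.1112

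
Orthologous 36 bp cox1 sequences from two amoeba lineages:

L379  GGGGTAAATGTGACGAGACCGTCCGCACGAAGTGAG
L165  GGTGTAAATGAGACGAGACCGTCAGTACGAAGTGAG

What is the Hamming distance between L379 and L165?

Differing sites — 3:G/T; 11:T/A; 24:C/A; 26:C/T.
That gives 4 mismatches out of 36 aligned sites, so the Hamming distance is 4.

4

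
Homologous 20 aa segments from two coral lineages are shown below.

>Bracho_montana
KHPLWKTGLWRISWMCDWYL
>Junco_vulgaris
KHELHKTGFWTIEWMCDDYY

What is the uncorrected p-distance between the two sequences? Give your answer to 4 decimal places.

0.3500

Mismatches occur at site 3 (P↔E), site 5 (W↔H), site 9 (L↔F), site 11 (R↔T), site 13 (S↔E), site 18 (W↔D), site 20 (L↔Y).
There are 7 differences over 20 sites, so p = 7/20 = 0.3500.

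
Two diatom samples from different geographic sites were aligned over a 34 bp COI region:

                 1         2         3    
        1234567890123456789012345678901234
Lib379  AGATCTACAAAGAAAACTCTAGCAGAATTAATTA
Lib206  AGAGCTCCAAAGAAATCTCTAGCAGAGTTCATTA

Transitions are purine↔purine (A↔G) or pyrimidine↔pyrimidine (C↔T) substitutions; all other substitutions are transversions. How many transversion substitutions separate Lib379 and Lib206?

Mismatches occur at site 4 (T→G, transversion), site 7 (A→C, transversion), site 16 (A→T, transversion), site 27 (A→G, transition), site 30 (A→C, transversion).
Of the 5 differences, 1 transition and 4 transversions, so the answer is 4.

4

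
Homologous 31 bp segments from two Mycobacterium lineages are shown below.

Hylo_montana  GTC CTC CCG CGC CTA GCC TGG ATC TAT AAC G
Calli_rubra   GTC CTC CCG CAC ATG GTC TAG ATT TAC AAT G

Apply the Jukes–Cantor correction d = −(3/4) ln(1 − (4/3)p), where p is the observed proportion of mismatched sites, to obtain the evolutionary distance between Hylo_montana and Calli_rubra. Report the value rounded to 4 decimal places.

Mismatches occur at site 11 (G↔A), site 13 (C↔A), site 15 (A↔G), site 17 (C↔T), site 20 (G↔A), site 24 (C↔T), site 27 (T↔C), site 30 (C↔T).
p = 8/31 = 0.258065.
d = −0.75 · ln(1 − (4/3)·0.258065) = −0.75 · ln(0.655913) = −0.75 · (-0.421727) = 0.3163.

0.3163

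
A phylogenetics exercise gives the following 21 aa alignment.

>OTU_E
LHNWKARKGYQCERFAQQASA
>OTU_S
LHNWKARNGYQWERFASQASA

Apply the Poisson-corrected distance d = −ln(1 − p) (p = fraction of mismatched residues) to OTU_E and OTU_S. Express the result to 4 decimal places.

0.1542

Differing sites — 8:K/N; 12:C/W; 17:Q/S.
p = 3/21 = 0.142857.
d = −ln(1 − 0.142857) = −ln(0.857143) = 0.1542.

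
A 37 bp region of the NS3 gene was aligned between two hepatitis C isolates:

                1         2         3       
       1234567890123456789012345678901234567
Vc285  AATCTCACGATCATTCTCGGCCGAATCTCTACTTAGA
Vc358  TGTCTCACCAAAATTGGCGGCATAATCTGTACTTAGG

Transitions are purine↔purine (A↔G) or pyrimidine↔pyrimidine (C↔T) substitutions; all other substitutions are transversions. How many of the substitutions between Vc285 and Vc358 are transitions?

2

Mismatches occur at site 1 (A/T, transversion), site 2 (A/G, transition), site 9 (G/C, transversion), site 11 (T/A, transversion), site 12 (C/A, transversion), site 16 (C/G, transversion), site 17 (T/G, transversion), site 22 (C/A, transversion), site 23 (G/T, transversion), site 29 (C/G, transversion), site 37 (A/G, transition).
Of the 11 differences, 2 transitions and 9 transversions, so the answer is 2.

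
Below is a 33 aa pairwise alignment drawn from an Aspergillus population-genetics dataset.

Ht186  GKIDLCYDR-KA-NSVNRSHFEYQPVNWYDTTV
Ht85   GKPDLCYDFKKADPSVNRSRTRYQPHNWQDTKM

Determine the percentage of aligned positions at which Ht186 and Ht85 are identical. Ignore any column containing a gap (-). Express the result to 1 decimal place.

Excluding the 2 gap columns leaves 31 comparable sites.
Mismatches occur at site 3 (I↔P), site 9 (R↔F), site 14 (N↔P), site 20 (H↔R), site 21 (F↔T), site 22 (E↔R), site 26 (V↔H), site 29 (Y↔Q), site 32 (T↔K), site 33 (V↔M).
21 of the 31 comparable sites match, so the percent identity is 21/31 × 100 = 67.7%.

67.7%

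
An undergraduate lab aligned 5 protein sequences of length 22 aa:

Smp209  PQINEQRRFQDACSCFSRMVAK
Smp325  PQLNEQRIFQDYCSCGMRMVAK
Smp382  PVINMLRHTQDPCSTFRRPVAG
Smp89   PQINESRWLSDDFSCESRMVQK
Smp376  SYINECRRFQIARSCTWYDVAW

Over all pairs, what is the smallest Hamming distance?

Pairwise Hamming distances:
  Smp209 vs Smp325: 5
  Smp209 vs Smp382: 10
  Smp209 vs Smp89: 8
  Smp209 vs Smp376: 10
  Smp325 vs Smp382: 12
  Smp325 vs Smp89: 10
  Smp325 vs Smp376: 13
  Smp382 vs Smp89: 14
  Smp382 vs Smp376: 15
  Smp89 vs Smp376: 15
The smallest is 5, between Smp209 and Smp325.

5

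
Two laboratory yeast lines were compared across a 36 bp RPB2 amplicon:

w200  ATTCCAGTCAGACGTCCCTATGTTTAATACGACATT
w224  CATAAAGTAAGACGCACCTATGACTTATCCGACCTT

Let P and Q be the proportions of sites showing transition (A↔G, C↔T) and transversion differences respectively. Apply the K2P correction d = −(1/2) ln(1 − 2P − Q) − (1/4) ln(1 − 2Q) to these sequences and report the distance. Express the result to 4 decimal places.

0.4490

Differing sites — 1:A/C (Tv); 2:T/A (Tv); 4:C/A (Tv); 5:C/A (Tv); 9:C/A (Tv); 15:T/C (Ti); 16:C/A (Tv); 23:T/A (Tv); 24:T/C (Ti); 26:A/T (Tv); 29:A/C (Tv); 34:A/C (Tv).
Of the 12 differences, 2 transitions and 10 transversions over 36 sites: P = 2/36 = 0.055556, Q = 10/36 = 0.277778.
d = −0.5·ln(0.611110) − 0.25·ln(0.444444) = −0.5·(-0.492478) − 0.25·(-0.810931) = 0.4490.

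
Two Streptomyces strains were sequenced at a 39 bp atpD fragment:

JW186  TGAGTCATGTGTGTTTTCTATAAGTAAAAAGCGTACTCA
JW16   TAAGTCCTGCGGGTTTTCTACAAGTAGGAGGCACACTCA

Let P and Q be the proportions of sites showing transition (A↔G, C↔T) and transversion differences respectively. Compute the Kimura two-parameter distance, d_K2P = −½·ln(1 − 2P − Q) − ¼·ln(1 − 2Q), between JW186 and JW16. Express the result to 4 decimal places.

Mismatches occur at site 2 (G→A, transition), site 7 (A→C, transversion), site 10 (T→C, transition), site 12 (T→G, transversion), site 21 (T→C, transition), site 27 (A→G, transition), site 28 (A→G, transition), site 30 (A→G, transition), site 33 (G→A, transition), site 34 (T→C, transition).
Of the 10 differences, 8 transitions and 2 transversions over 39 sites: P = 8/39 = 0.205128, Q = 2/39 = 0.051282.
d = −0.5·ln(0.538462) − 0.25·ln(0.897436) = −0.5·(-0.619038) − 0.25·(-0.108213) = 0.3366.

0.3366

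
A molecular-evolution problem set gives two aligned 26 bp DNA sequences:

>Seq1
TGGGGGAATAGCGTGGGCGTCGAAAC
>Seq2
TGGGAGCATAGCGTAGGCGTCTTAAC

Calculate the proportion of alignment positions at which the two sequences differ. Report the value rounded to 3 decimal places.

The sequences differ at positions 5 (G/A), 7 (A/C), 15 (G/A), 22 (G/T), 23 (A/T).
There are 5 differences over 26 sites, so p = 5/26 = 0.192.

0.192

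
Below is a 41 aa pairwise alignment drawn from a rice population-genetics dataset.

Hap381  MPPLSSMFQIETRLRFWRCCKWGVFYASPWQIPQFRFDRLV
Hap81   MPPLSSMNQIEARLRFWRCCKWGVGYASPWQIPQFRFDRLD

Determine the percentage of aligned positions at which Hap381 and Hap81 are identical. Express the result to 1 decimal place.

90.2%

Differing sites — 8:F/N; 12:T/A; 25:F/G; 41:V/D.
37 of the 41 sites match, so the percent identity is 37/41 × 100 = 90.2%.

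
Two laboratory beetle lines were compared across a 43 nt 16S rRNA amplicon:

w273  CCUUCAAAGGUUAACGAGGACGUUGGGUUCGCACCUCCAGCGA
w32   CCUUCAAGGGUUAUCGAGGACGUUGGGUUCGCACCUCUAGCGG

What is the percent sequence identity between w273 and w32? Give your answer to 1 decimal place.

90.7%

The sequences differ at positions 8 (A/G), 14 (A/U), 38 (C/U), 43 (A/G).
39 of the 43 sites match, so the percent identity is 39/43 × 100 = 90.7%.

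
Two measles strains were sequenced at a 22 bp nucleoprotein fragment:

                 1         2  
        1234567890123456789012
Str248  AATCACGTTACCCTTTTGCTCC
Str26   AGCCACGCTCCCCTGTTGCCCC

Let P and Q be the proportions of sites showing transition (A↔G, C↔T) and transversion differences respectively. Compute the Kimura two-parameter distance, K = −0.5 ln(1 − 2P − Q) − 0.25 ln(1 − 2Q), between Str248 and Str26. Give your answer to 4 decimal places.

0.3532

Mismatches occur at site 2 (A→G, transition), site 3 (T→C, transition), site 8 (T→C, transition), site 10 (A→C, transversion), site 15 (T→G, transversion), site 20 (T→C, transition).
Of the 6 differences, 4 transitions and 2 transversions over 22 sites: P = 4/22 = 0.181818, Q = 2/22 = 0.090909.
d = −0.5·ln(0.545455) − 0.25·ln(0.818182) = −0.5·(-0.606135) − 0.25·(-0.200670) = 0.3532.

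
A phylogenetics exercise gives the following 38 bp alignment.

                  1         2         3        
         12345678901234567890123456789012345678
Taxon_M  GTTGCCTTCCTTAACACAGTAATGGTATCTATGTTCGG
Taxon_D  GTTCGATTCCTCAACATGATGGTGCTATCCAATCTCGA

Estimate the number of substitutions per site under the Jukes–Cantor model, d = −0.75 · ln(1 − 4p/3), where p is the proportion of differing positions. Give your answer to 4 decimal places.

The sequences differ at positions 4 (G/C), 5 (C/G), 6 (C/A), 12 (T/C), 17 (C/T), 18 (A/G), 19 (G/A), 21 (A/G), 22 (A/G), 25 (G/C), 30 (T/C), 32 (T/A), 33 (G/T), 34 (T/C), 38 (G/A).
p = 15/38 = 0.394737.
d = −0.75 · ln(1 − (4/3)·0.394737) = −0.75 · ln(0.473684) = −0.75 · (-0.747215) = 0.5604.

0.5604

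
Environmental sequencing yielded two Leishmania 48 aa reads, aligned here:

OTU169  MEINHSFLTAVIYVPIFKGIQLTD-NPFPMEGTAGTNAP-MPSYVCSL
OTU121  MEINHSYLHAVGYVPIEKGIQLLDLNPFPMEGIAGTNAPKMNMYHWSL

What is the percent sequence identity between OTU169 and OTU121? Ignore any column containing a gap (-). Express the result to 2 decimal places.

78.26%

Excluding the 2 gap columns leaves 46 comparable sites.
Mismatches occur at site 7 (F↔Y), site 9 (T↔H), site 12 (I↔G), site 17 (F↔E), site 23 (T↔L), site 33 (T↔I), site 42 (P↔N), site 43 (S↔M), site 45 (V↔H), site 46 (C↔W).
36 of the 46 comparable sites match, so the percent identity is 36/46 × 100 = 78.26%.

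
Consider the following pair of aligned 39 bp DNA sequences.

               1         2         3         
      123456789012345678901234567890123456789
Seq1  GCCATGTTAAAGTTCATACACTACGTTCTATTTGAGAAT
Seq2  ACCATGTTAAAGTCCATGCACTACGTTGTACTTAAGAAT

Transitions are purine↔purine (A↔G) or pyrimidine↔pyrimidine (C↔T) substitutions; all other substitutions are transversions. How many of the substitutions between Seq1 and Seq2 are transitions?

The sequences differ at positions 1 (G/A, transition), 14 (T/C, transition), 18 (A/G, transition), 28 (C/G, transversion), 31 (T/C, transition), 34 (G/A, transition).
Of the 6 differences, 5 transitions and 1 transversion, so the answer is 5.

5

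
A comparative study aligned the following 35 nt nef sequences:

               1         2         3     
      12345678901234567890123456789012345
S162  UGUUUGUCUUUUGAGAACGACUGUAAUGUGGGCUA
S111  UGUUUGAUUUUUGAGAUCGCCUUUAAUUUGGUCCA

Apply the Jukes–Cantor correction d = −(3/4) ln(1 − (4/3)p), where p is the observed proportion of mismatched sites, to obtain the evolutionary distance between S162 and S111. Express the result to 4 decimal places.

0.2726

Mismatches occur at site 7 (U/A), site 8 (C/U), site 17 (A/U), site 20 (A/C), site 23 (G/U), site 28 (G/U), site 32 (G/U), site 34 (U/C).
p = 8/35 = 0.228571.
d = −0.75 · ln(1 − (4/3)·0.228571) = −0.75 · ln(0.695239) = −0.75 · (-0.363500) = 0.2726.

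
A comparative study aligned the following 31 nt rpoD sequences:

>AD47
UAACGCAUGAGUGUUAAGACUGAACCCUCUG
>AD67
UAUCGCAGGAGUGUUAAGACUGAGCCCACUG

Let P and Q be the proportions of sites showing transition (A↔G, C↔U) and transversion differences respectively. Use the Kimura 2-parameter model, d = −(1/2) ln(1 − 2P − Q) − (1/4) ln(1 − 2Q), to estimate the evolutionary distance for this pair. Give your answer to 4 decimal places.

Mismatches occur at site 3 (A→U, transversion), site 8 (U→G, transversion), site 24 (A→G, transition), site 28 (U→A, transversion).
Of the 4 differences, 1 transition and 3 transversions over 31 sites: P = 1/31 = 0.032258, Q = 3/31 = 0.096774.
d = −0.5·ln(0.838710) − 0.25·ln(0.806452) = −0.5·(-0.175890) − 0.25·(-0.215111) = 0.1417.

0.1417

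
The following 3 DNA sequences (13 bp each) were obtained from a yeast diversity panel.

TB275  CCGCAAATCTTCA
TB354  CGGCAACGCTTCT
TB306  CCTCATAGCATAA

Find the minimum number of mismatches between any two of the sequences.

4

Pairwise Hamming distances:
  TB275 vs TB354: 4
  TB275 vs TB306: 5
  TB354 vs TB306: 7
The smallest is 4, between TB275 and TB354.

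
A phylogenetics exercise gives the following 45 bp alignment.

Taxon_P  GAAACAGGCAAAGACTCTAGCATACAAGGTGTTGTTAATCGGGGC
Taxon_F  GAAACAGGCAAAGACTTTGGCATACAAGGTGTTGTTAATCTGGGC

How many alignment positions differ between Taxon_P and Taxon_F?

3

The sequences differ at positions 17 (C/T), 19 (A/G), 41 (G/T).
That gives 3 mismatches out of 45 aligned sites, so the Hamming distance is 3.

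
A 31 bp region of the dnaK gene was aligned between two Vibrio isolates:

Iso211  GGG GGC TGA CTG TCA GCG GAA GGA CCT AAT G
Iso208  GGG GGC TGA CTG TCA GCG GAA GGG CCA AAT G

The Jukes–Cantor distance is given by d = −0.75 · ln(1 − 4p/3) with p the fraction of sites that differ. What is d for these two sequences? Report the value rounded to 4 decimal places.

Mismatches occur at site 24 (A/G), site 27 (T/A).
p = 2/31 = 0.064516.
d = −0.75 · ln(1 − (4/3)·0.064516) = −0.75 · ln(0.913979) = −0.75 · (-0.089948) = 0.0675.

0.0675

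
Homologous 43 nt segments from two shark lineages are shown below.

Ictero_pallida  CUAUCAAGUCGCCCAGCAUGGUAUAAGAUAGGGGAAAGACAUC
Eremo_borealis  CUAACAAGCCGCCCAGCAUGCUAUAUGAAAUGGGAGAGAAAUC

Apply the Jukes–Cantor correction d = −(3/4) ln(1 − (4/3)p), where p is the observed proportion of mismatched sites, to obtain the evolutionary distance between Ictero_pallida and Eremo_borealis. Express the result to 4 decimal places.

The sequences differ at positions 4 (U/A), 9 (U/C), 21 (G/C), 26 (A/U), 29 (U/A), 31 (G/U), 36 (A/G), 40 (C/A).
p = 8/43 = 0.186047.
d = −0.75 · ln(1 − (4/3)·0.186047) = −0.75 · ln(0.751937) = −0.75 · (-0.285103) = 0.2138.

0.2138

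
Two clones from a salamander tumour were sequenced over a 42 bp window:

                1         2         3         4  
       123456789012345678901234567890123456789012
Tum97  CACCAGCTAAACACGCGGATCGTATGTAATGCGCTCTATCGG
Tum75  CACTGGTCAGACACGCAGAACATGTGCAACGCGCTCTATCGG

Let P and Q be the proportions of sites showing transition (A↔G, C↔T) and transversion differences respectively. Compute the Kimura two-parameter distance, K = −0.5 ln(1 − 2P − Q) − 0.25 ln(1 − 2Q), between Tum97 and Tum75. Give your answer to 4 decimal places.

The sequences differ at positions 4 (C/T, transition), 5 (A/G, transition), 7 (C/T, transition), 8 (T/C, transition), 10 (A/G, transition), 17 (G/A, transition), 20 (T/A, transversion), 22 (G/A, transition), 24 (A/G, transition), 27 (T/C, transition), 30 (T/C, transition).
Of the 11 differences, 10 transitions and 1 transversion over 42 sites: P = 10/42 = 0.238095, Q = 1/42 = 0.023810.
d = −0.5·ln(0.500000) − 0.25·ln(0.952380) = −0.5·(-0.693147) − 0.25·(-0.048791) = 0.3588.

0.3588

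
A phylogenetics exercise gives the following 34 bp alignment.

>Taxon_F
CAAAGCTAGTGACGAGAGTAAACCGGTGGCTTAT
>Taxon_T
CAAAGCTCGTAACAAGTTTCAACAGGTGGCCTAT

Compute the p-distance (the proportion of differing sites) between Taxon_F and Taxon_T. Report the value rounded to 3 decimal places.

0.235

Mismatches occur at site 8 (A→C), site 11 (G→A), site 14 (G→A), site 17 (A→T), site 18 (G→T), site 20 (A→C), site 24 (C→A), site 31 (T→C).
There are 8 differences over 34 sites, so p = 8/34 = 0.235.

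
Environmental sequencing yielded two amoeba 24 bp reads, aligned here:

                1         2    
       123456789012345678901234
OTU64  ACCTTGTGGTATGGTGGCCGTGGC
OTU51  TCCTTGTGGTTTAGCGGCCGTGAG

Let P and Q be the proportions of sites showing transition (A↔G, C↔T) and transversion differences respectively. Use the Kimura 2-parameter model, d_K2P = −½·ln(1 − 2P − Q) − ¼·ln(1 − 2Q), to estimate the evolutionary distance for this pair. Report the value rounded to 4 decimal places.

0.3069

Differing sites — 1:A/T (Tv); 11:A/T (Tv); 13:G/A (Ti); 15:T/C (Ti); 23:G/A (Ti); 24:C/G (Tv).
Of the 6 differences, 3 transitions and 3 transversions over 24 sites: P = 3/24 = 0.125000, Q = 3/24 = 0.125000.
d = −0.5·ln(0.625000) − 0.25·ln(0.750000) = −0.5·(-0.470004) − 0.25·(-0.287682) = 0.3069.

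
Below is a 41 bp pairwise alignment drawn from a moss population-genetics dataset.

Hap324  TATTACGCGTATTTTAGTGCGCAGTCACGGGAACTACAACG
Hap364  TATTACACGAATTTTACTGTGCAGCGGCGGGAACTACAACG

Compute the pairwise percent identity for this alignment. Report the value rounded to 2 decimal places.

82.93%

Mismatches occur at site 7 (G/A), site 10 (T/A), site 17 (G/C), site 20 (C/T), site 25 (T/C), site 26 (C/G), site 27 (A/G).
34 of the 41 sites match, so the percent identity is 34/41 × 100 = 82.93%.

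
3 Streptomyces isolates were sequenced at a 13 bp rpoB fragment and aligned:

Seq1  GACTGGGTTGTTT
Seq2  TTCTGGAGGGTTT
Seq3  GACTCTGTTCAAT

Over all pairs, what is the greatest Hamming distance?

Pairwise Hamming distances:
  Seq1 vs Seq2: 5
  Seq1 vs Seq3: 5
  Seq2 vs Seq3: 10
The largest is 10, between Seq2 and Seq3.

10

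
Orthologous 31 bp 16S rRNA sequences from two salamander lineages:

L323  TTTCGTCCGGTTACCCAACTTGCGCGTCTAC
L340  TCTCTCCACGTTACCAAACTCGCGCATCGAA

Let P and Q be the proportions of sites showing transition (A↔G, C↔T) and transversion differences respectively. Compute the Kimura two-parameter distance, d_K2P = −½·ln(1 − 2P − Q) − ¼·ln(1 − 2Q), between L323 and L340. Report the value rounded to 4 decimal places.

0.4228

Differing sites — 2:T/C (Ti); 5:G/T (Tv); 6:T/C (Ti); 8:C/A (Tv); 9:G/C (Tv); 16:C/A (Tv); 21:T/C (Ti); 26:G/A (Ti); 29:T/G (Tv); 31:C/A (Tv).
Of the 10 differences, 4 transitions and 6 transversions over 31 sites: P = 4/31 = 0.129032, Q = 6/31 = 0.193548.
d = −0.5·ln(0.548388) − 0.25·ln(0.612904) = −0.5·(-0.600772) − 0.25·(-0.489547) = 0.4228.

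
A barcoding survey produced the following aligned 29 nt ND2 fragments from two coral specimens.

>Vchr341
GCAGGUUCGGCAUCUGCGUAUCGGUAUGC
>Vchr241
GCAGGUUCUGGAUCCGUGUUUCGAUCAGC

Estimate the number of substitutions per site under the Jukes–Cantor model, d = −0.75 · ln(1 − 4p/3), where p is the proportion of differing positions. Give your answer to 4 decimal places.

The sequences differ at positions 9 (G/U), 11 (C/G), 15 (U/C), 17 (C/U), 20 (A/U), 24 (G/A), 26 (A/C), 27 (U/A).
p = 8/29 = 0.275862.
d = −0.75 · ln(1 − (4/3)·0.275862) = −0.75 · ln(0.632184) = −0.75 · (-0.458575) = 0.3439.

0.3439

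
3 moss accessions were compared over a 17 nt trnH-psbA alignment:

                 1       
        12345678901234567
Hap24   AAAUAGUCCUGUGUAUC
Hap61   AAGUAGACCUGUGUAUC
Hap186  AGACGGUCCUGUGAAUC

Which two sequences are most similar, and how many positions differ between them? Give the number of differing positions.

Pairwise Hamming distances:
  Hap24 vs Hap61: 2
  Hap24 vs Hap186: 4
  Hap61 vs Hap186: 6
The smallest is 2, between Hap24 and Hap61.

2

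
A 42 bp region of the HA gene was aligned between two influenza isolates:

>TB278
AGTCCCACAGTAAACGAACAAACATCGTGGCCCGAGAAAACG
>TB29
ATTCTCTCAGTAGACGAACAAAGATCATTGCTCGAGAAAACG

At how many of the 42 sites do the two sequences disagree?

8

Mismatches occur at site 2 (G↔T), site 5 (C↔T), site 7 (A↔T), site 13 (A↔G), site 23 (C↔G), site 27 (G↔A), site 29 (G↔T), site 32 (C↔T).
That gives 8 mismatches out of 42 aligned sites, so the Hamming distance is 8.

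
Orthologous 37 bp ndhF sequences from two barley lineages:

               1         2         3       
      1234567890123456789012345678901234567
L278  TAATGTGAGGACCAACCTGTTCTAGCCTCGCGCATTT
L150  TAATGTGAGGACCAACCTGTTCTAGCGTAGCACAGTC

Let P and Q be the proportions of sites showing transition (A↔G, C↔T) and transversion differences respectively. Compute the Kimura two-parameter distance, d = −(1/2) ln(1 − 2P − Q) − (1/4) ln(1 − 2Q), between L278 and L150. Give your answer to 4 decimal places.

The sequences differ at positions 27 (C/G, transversion), 29 (C/A, transversion), 32 (G/A, transition), 35 (T/G, transversion), 37 (T/C, transition).
Of the 5 differences, 2 transitions and 3 transversions over 37 sites: P = 2/37 = 0.054054, Q = 3/37 = 0.081081.
d = −0.5·ln(0.810811) − 0.25·ln(0.837838) = −0.5·(-0.209720) − 0.25·(-0.176931) = 0.1491.

0.1491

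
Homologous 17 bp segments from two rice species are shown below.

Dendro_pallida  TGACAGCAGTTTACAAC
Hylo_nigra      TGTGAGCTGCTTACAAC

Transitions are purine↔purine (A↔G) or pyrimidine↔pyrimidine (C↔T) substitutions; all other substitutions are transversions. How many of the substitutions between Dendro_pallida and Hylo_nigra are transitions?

Differing sites — 3:A/T (Tv); 4:C/G (Tv); 8:A/T (Tv); 10:T/C (Ti).
Of the 4 differences, 1 transition and 3 transversions, so the answer is 1.

1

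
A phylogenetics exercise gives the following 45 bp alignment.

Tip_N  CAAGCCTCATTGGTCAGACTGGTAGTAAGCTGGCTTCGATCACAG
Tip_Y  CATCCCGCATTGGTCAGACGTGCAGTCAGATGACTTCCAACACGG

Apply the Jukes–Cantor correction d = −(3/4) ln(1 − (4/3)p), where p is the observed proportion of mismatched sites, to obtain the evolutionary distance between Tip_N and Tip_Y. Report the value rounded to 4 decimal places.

0.3295

The sequences differ at positions 3 (A/T), 4 (G/C), 7 (T/G), 20 (T/G), 21 (G/T), 23 (T/C), 27 (A/C), 30 (C/A), 33 (G/A), 38 (G/C), 40 (T/A), 44 (A/G).
p = 12/45 = 0.266667.
d = −0.75 · ln(1 − (4/3)·0.266667) = −0.75 · ln(0.644444) = −0.75 · (-0.439367) = 0.3295.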